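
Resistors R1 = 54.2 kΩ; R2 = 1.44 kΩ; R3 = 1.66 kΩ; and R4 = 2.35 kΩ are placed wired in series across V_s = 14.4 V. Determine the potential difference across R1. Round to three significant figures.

V ≈ 13.1 V

Series total: ΣR = 54.2 + 1.44 + 1.66 + 2.35 = 59.65 kΩ.
V = V_s · R/ΣR = 14.4 × 0.9086 = 13.08 V.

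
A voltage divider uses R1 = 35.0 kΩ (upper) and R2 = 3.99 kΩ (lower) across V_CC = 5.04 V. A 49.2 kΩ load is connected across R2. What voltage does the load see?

R2 ‖ R_L = (3.99 × 49.2)/(3.99 + 49.2) = 3.691 kΩ.
Now apply the divider: V_out = 5.04 × 0.09539 = 0.4808 V.

V_out ≈ 0.481 V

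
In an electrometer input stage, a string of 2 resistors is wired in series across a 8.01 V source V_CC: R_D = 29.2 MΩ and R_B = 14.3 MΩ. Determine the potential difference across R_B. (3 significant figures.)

V ≈ 2.63 V

ΣR = 29.2 + 14.3 = 43.50 MΩ.
Voltage divider: V = V_CC · (14.30 / 43.50) = 8.01 × 0.3287 = 2.633 V.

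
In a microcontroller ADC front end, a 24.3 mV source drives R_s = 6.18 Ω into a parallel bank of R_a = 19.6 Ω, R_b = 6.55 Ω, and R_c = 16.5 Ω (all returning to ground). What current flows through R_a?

I ≈ 0.471 mA

Parallel bank: R_p = 1/(1/19.6 + 1/6.55 + 1/16.5) = 3.784 Ω.
V_A by voltage divider: V_A = 24.3 × 3.784/(6.18 + 3.784) = 9.228 mV.
Branch current I = V_A/R_a = 9.228/19.6 = 0.4708 mA.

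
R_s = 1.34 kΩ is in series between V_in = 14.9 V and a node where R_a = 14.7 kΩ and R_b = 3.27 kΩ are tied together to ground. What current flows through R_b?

Equivalent of the parallel group: R_p = 2.675 kΩ.
Node voltage V_A = V_in · R_p/(R_s + R_p) = 14.9 × 0.6662 = 9.927 V.
Branch current I = V_A/R_b = 9.927/3.27 = 3.036 mA.

I ≈ 3.04 mA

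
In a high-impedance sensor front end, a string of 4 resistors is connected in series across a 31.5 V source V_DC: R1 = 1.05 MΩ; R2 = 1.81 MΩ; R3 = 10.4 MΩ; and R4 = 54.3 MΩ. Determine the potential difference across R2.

V ≈ 0.844 V

Total series resistance ΣR = 1.05 + 1.81 + 10.4 + 54.3 = 67.56 MΩ.
Voltage divider: V = V_DC · (1.810 / 67.56) = 31.5 × 0.02679 = 0.8439 V.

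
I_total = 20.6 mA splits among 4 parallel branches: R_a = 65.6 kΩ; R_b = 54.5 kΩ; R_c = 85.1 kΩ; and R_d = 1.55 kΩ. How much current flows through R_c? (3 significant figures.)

Total conductance ΣG = 1/65.6 + 1/54.5 + 1/85.1 + 1/1.55 = 0.6905 (units of 1/kΩ).
R_c takes the fraction G_k/ΣG = 0.01175/0.6905 = 0.01702, so I = 20.6 × 0.01702 = 0.3506 mA.

I ≈ 0.351 mA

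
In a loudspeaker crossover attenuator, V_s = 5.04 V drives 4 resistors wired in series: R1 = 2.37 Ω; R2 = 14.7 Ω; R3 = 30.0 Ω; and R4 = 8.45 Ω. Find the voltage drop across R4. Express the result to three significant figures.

V ≈ 0.767 V

ΣR = 2.37 + 14.7 + 30.0 + 8.45 = 55.52 Ω.
Voltage divider: V = V_s · (8.450 / 55.52) = 5.04 × 0.1522 = 0.7671 V.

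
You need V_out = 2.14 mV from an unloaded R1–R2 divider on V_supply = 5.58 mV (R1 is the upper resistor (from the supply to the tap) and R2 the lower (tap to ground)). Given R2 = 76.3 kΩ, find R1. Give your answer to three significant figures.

The divider ratio is R2/(R1+R2) = 2.14/5.58 = 0.3835.
Rearranging, R1 = R2·(1−k)/k = 76.3 × 1.607 = 122.7 kΩ.

R1 ≈ 123 kΩ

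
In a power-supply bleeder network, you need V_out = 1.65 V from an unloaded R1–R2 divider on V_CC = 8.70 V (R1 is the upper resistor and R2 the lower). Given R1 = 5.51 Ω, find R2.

The divider ratio is R2/(R1+R2) = 1.65/8.70 = 0.1897.
Rearranging, R2 = R1·k/(1−k) = 5.51 × 0.2340 = 1.290 Ω.

R2 ≈ 1.29 Ω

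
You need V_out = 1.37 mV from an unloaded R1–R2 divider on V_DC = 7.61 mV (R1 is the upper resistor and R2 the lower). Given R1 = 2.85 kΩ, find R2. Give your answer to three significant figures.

Required fraction k = V_out/V_DC = 0.1800.
Rearranging, R2 = R1·k/(1−k) = 2.85 × 0.2196 = 0.6257 kΩ.

R2 ≈ 0.626 kΩ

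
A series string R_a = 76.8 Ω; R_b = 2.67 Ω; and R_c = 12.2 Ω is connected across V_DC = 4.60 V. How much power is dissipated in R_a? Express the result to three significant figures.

P ≈ 0.193 W

ΣR = 91.67 Ω → I = 4.60/91.67 = 0.05018 A.
P = I²R = 0.002518 × 76.8 = 0.1934 W.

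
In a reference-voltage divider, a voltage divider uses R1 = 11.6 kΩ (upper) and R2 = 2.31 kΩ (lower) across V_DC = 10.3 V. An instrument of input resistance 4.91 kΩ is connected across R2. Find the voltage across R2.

The load sits in parallel with R2, giving an effective lower resistance R2' = R2·R_L/(R2+R_L) = 1.571 kΩ.
Now apply the divider: V_out = 10.3 × 0.1193 = 1.229 V.

V_out ≈ 1.23 V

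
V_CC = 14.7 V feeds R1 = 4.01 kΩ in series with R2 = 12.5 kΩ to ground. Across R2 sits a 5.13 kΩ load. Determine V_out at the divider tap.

V_out ≈ 6.99 V

R2 ‖ R_L = (12.5 × 5.13)/(12.5 + 5.13) = 3.637 kΩ.
Voltage divider with the loaded lower leg: V_out = 14.7 × 3.637/(4.01 + 3.637) = 14.7 × 0.4756 = 6.992 V.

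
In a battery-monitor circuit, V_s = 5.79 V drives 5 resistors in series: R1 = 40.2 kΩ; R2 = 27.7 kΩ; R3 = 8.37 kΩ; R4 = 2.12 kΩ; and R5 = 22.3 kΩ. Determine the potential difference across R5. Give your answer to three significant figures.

V ≈ 1.28 V

Series total: ΣR = 40.2 + 27.7 + 8.37 + 2.12 + 22.3 = 100.7 kΩ.
Voltage divider: V = V_s · (22.30 / 100.7) = 5.79 × 0.2215 = 1.282 V.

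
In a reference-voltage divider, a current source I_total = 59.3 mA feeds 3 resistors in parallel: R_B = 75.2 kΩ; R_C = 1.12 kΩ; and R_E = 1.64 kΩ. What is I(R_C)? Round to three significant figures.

Conductances: ΣG = 1/75.2 + 1/1.12 + 1/1.64 = 1.516 (1/kΩ).
By the current-divider rule, I = I_total · G_k/ΣG = 59.3 × 0.5890 = 34.93 mA.

I ≈ 34.9 mA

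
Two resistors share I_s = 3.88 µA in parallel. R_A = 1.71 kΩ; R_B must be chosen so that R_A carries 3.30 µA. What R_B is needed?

The fraction through R_A equals R_B/(R_A+R_B).
With f = 0.8505, R_B = R_A · f/(1−f) = 1.71 × 5.690 = 9.729 kΩ.

R_B ≈ 9.73 kΩ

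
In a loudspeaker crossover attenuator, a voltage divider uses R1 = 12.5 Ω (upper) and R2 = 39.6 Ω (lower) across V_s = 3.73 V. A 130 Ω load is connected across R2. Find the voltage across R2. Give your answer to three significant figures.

First combine the lower leg with the load: R2 ‖ R_L = 30.35 Ω.
Then V_out = V_s · R2'/(R1 + R2') = 3.73 × 30.35/42.85 = 2.642 V.

V_out ≈ 2.64 V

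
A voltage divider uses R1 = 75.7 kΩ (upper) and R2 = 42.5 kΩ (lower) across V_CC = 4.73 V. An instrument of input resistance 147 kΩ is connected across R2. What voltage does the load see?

R2 ‖ R_L = (42.5 × 147)/(42.5 + 147) = 32.97 kΩ.
Voltage divider with the loaded lower leg: V_out = 4.73 × 32.97/(75.7 + 32.97) = 4.73 × 0.3034 = 1.435 V.

V_out ≈ 1.44 V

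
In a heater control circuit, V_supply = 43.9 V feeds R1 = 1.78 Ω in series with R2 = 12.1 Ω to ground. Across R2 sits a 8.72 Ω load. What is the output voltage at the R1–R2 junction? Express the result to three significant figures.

V_out ≈ 32.5 V

The load sits in parallel with R2, giving an effective lower resistance R2' = R2·R_L/(R2+R_L) = 5.068 Ω.
Then V_out = V_supply · R2'/(R1 + R2') = 43.9 × 5.068/6.848 = 32.49 V.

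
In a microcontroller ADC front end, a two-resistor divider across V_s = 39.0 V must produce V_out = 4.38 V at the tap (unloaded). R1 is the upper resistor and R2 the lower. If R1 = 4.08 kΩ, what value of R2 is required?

The divider ratio is R2/(R1+R2) = 4.38/39.0 = 0.1123.
Rearranging, R2 = R1·k/(1−k) = 4.08 × 0.1265 = 0.5162 kΩ.

R2 ≈ 0.516 kΩ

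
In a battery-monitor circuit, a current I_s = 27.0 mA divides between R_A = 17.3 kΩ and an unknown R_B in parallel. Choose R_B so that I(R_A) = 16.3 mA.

The fraction through R_A equals R_B/(R_A+R_B).
16.3/27.0 = R_B/(R_A + R_B) → R_B = R_A · (0.6037)/(1 − 0.6037) = 17.3 × 1.523 = 26.35 kΩ.

R_B ≈ 26.4 kΩ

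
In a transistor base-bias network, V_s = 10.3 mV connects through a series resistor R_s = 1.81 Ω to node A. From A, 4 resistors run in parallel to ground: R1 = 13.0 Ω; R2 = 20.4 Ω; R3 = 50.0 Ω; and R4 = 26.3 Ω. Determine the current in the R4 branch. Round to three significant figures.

I ≈ 0.294 mA

Equivalent of the parallel group: R_p = 5.436 Ω.
Node voltage V_A = V_s · R_p/(R_s + R_p) = 10.3 × 0.7502 = 7.727 mV.
I(R4) = V_A / R4 = 7.727/26.3 = 0.2938 mA.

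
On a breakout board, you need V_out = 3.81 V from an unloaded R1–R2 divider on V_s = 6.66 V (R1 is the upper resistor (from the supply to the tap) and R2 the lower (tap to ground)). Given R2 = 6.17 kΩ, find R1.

R1 ≈ 4.62 kΩ

The divider ratio is R2/(R1+R2) = 3.81/6.66 = 0.5721.
R1 = R2·(1/k − 1) = 6.17 × 0.7480 = 4.615 kΩ.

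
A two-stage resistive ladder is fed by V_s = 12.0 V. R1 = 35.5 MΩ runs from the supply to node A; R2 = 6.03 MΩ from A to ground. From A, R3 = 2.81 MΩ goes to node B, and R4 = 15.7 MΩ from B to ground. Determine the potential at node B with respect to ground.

Looking into the second stage from A: R3 + R4 = 18.51 MΩ appears in parallel with R2.
Effective lower resistance at A: R2 ‖ 18.51 = 4.548 MΩ.
First divider: V_A = V_s · 4.548/(35.5 + 4.548) = 1.363 V.
Stage 2 is unloaded, so V_B = V_A · R4/(R3+R4) = 1.363 × 15.7/18.51 = 1.156 V.

V_B ≈ 1.16 V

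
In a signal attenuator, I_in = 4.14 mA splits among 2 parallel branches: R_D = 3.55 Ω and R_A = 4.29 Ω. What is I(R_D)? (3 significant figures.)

I ≈ 2.27 mA

With just two branches, the current splits inversely with resistance.
I(R_D) = 4.14 × 4.29/(3.55 + 4.29) = 4.14 × 0.5472 = 2.265 mA.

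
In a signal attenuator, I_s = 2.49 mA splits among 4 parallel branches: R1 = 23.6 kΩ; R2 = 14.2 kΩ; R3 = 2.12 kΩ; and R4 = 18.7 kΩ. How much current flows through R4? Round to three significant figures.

I ≈ 0.209 mA

Total conductance ΣG = 1/23.6 + 1/14.2 + 1/2.12 + 1/18.7 = 0.6380 (units of 1/kΩ).
R4 takes the fraction G_k/ΣG = 0.05348/0.6380 = 0.08382, so I = 2.49 × 0.08382 = 0.2087 mA.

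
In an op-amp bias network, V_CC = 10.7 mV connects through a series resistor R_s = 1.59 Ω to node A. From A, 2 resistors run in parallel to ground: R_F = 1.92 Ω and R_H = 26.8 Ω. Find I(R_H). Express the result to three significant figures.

Parallel bank: R_p = 1/(1/1.92 + 1/26.8) = 1.792 Ω.
V_A by voltage divider: V_A = 10.7 × 1.792/(1.59 + 1.792) = 5.669 mV.
I(R_H) = V_A / R_H = 5.669/26.8 = 0.2115 mA.

I ≈ 0.212 mA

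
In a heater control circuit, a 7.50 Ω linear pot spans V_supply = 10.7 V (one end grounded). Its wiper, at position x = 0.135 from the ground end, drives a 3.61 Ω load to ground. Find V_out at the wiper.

V_out ≈ 1.16 V

Split the track: R_lower = x·R_p = 1.013 Ω, R_upper = (1−x)·R_p = 6.487 Ω.
R_L loads the lower segment: effective lower R = 0.7907 Ω.
Then V_out = V_supply · 0.7907/(6.487 + 0.7907) = 1.162 V.
(Unloaded: V_out = x·V_supply = 1.44 V.)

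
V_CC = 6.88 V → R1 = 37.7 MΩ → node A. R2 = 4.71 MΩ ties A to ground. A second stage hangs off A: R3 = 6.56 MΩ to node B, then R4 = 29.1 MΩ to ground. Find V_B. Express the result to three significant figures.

V_B ≈ 0.558 V

The second stage (R3 + R4 = 35.66 MΩ) loads node A in parallel with R2.
R2 ‖ (R3+R4) = 4.160 MΩ.
V_A = 6.88 × 4.160/(37.7 + 4.160) = 0.6838 V.
V_B = V_A × 0.8160 = 0.5580 V.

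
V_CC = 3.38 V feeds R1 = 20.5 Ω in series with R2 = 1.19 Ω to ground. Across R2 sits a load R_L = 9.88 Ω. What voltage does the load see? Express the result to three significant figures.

First combine the lower leg with the load: R2 ‖ R_L = 1.062 Ω.
Voltage divider with the loaded lower leg: V_out = 3.38 × 1.062/(20.5 + 1.062) = 3.38 × 0.04926 = 0.1665 V.
(Unloaded it would be 0.185 V; the load pulls it down.)

V_out ≈ 0.166 V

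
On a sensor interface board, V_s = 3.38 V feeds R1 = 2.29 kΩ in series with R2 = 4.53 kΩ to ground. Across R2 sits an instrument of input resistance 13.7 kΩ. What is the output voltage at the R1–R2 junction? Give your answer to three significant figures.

First combine the lower leg with the load: R2 ‖ R_L = 3.404 kΩ.
Then V_out = V_s · R2'/(R1 + R2') = 3.38 × 3.404/5.694 = 2.021 V.
(Unloaded it would be 2.25 V; the load pulls it down.)

V_out ≈ 2.02 V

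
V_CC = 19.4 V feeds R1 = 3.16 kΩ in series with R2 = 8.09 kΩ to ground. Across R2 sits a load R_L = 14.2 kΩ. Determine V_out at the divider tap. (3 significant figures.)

V_out ≈ 12.0 V

First combine the lower leg with the load: R2 ‖ R_L = 5.154 kΩ.
Voltage divider with the loaded lower leg: V_out = 19.4 × 5.154/(3.16 + 5.154) = 19.4 × 0.6199 = 12.03 V.
(Unloaded it would be 14.0 V; the load pulls it down.)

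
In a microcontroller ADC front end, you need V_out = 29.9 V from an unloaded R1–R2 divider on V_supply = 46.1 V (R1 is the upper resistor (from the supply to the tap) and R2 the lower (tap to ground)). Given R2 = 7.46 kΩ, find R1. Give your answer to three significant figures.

V_out/V_supply = R2/(R1+R2) = 0.6486.
R1 = R2·(1/k − 1) = 7.46 × 0.5418 = 4.042 kΩ.

R1 ≈ 4.04 kΩ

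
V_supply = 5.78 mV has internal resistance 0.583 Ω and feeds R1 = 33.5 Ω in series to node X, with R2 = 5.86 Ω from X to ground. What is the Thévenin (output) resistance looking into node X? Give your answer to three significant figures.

R_th ≈ 5.00 Ω

R1' = 0.583 + 33.5 = 34.08 Ω (source resistance + R1).
Zeroing V_supply shorts the top of R1' to ground, so R_th = R1' ‖ R2 = 5.000 Ω.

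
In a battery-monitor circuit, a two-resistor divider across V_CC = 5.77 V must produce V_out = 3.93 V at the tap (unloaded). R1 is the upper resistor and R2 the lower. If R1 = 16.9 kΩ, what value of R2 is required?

R2 ≈ 36.1 kΩ

The divider ratio is R2/(R1+R2) = 3.93/5.77 = 0.6811.
Rearranging, R2 = R1·k/(1−k) = 16.9 × 2.136 = 36.10 kΩ.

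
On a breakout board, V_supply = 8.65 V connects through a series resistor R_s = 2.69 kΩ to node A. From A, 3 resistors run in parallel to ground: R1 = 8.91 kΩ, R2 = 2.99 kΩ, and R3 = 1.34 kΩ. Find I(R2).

Parallel bank: R_p = 1/(1/8.91 + 1/2.99 + 1/1.34) = 0.8383 kΩ.
V_A = 8.65 × 0.8383/3.528 = 2.055 V.
Branch current I = V_A/R2 = 2.055/2.99 = 0.6873 mA.

I ≈ 0.687 mA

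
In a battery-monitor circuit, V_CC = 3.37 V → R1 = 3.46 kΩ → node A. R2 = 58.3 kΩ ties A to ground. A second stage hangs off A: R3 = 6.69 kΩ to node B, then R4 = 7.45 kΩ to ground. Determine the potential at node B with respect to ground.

V_B ≈ 1.36 V

The second stage (R3 + R4 = 14.14 kΩ) loads node A in parallel with R2.
Effective lower resistance at A: R2 ‖ 14.14 = 11.38 kΩ.
First divider: V_A = V_CC · 11.38/(3.46 + 11.38) = 2.584 V.
Then the unloaded second divider: V_B = V_A × R4/(R3+R4) = 2.584 × 0.5269 = 1.362 V.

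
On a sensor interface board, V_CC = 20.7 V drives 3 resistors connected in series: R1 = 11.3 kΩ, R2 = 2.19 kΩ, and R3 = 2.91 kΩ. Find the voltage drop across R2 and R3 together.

V ≈ 6.44 V

Series total: ΣR = 11.3 + 2.19 + 2.91 = 16.40 kΩ.
R_{R2..R3} = 2.19 + 2.91 = 5.100 kΩ.
V = V_CC · R/ΣR = 20.7 × 0.3110 = 6.437 V.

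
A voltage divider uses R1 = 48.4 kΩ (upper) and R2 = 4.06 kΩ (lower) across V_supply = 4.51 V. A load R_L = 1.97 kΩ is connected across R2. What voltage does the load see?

First combine the lower leg with the load: R2 ‖ R_L = 1.326 kΩ.
Then V_out = V_supply · R2'/(R1 + R2') = 4.51 × 1.326/49.73 = 0.1203 V.

V_out ≈ 0.120 V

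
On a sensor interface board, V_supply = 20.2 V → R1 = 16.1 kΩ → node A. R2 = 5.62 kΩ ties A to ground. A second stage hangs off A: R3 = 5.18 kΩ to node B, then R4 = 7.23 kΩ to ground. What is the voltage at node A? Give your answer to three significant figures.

The second stage (R3 + R4 = 12.41 kΩ) loads node A in parallel with R2.
Effective lower resistance at A: R2 ‖ 12.41 = 3.868 kΩ.
V_A = 20.2 × 3.868/(16.1 + 3.868) = 3.913 V.

V_A ≈ 3.91 V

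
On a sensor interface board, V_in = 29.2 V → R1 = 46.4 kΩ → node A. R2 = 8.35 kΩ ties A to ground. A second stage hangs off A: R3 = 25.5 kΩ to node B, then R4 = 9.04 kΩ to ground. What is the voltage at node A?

The second stage (R3 + R4 = 34.54 kΩ) loads node A in parallel with R2.
Effective lower resistance at A: R2 ‖ 34.54 = 6.724 kΩ.
V_A = 29.2 × 6.724/(46.4 + 6.724) = 3.696 V.

V_A ≈ 3.70 V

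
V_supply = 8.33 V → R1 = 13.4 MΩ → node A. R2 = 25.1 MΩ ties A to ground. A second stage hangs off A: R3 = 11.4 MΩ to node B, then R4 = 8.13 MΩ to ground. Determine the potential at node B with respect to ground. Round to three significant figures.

V_B ≈ 1.56 V

The second stage (R3 + R4 = 19.53 MΩ) loads node A in parallel with R2.
R2 ‖ (R3+R4) = 10.98 MΩ.
So V_A = 8.33 × 0.4505 = 3.752 V.
Stage 2 is unloaded, so V_B = V_A · R4/(R3+R4) = 3.752 × 8.13/19.53 = 1.562 V.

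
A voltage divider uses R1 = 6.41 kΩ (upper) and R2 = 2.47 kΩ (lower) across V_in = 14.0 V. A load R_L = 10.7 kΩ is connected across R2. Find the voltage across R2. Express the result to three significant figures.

First combine the lower leg with the load: R2 ‖ R_L = 2.007 kΩ.
Then V_out = V_in · R2'/(R1 + R2') = 14.0 × 2.007/8.417 = 3.338 V.

V_out ≈ 3.34 V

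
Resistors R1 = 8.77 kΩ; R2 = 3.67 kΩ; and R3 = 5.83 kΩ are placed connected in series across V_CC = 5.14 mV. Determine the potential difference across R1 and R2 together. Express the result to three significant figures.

V ≈ 3.50 mV

Series total: ΣR = 8.77 + 3.67 + 5.83 = 18.27 kΩ.
R_{R1..R2} = 8.77 + 3.67 = 12.44 kΩ.
Voltage divider: V = V_CC · (12.44 / 18.27) = 5.14 × 0.6809 = 3.500 mV.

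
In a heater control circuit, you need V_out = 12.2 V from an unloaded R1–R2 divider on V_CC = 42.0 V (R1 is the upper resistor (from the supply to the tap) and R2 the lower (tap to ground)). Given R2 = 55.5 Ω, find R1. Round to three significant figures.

Required fraction k = V_out/V_CC = 0.2905.
Rearranging, R1 = R2·(1−k)/k = 55.5 × 2.443 = 135.6 Ω.

R1 ≈ 136 Ω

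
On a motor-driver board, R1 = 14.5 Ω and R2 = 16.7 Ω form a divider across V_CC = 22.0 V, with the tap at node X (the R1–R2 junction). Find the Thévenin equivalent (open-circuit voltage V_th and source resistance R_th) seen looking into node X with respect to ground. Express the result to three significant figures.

V_th ≈ 11.8 V, R_th ≈ 7.76 Ω

V_th is the unloaded tap voltage: V_CC · R2/(R1+R2) = 22.0 × 0.5353 = 11.78 V.
Zeroing V_CC shorts the top of R1 to ground, so R_th = R1 ‖ R2 = 7.761 Ω.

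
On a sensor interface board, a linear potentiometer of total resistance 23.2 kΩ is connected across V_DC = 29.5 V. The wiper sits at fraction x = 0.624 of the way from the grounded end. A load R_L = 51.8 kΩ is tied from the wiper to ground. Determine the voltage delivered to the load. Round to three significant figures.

V_out ≈ 16.7 V

Lower segment x·R_p = 14.48 kΩ; upper segment (1−x)·R_p = 8.723 kΩ.
Lower segment in parallel with the load: 14.48 ‖ 51.8 = 11.31 kΩ.
V_out = 29.5 × 11.31/(8.723 + 11.31) = 16.66 V.
(Unloaded: V_out = x·V_DC = 18.4 V.)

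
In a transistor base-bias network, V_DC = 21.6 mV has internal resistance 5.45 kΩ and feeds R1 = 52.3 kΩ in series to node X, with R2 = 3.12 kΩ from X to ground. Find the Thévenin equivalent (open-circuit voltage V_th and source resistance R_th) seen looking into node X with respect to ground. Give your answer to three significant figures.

V_th ≈ 1.11 mV, R_th ≈ 2.96 kΩ

R1' = 5.45 + 52.3 = 57.75 kΩ (source resistance + R1).
With X open, the divider is unloaded: V_th = 21.6 × 3.12/60.87 = 1.107 mV.
Zeroing V_DC shorts the top of R1' to ground, so R_th = R1' ‖ R2 = 2.960 kΩ.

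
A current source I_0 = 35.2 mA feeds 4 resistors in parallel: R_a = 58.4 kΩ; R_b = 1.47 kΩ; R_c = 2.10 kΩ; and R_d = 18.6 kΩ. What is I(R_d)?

ΣG = 1/58.4 + 1/1.47 + 1/2.10 + 1/18.6 = 1.227.
Current divider: I(R_d) = I_0 · G_k/ΣG = 35.2 × (0.05376/1.227) = 35.2 × 0.04380 = 1.542 mA.

I ≈ 1.54 mA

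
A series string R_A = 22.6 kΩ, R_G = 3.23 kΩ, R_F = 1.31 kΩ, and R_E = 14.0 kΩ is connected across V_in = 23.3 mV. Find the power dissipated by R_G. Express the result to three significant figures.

The common current is I = 23.3/41.14 = 0.5664 µA.
P(R_G) = I²·R_G = (0.5664)² × 3.23 = 1.036 nW.

P ≈ 1.04 nW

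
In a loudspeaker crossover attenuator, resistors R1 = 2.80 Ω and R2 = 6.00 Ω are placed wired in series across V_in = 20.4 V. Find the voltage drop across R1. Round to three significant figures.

V ≈ 6.49 V

ΣR = 2.80 + 6.00 = 8.800 Ω.
Voltage divider: V = V_in · (2.800 / 8.800) = 20.4 × 0.3182 = 6.491 V.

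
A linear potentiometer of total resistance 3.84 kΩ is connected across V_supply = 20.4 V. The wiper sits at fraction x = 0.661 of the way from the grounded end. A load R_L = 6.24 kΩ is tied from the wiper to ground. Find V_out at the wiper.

The pot divides into 1.302 kΩ above the wiper and 2.538 kΩ below.
Lower segment in parallel with the load: 2.538 ‖ 6.24 = 1.804 kΩ.
V_out = 20.4 × 1.804/(1.302 + 1.804) = 11.85 V.
(Unloaded: V_out = x·V_supply = 13.5 V.)

V_out ≈ 11.9 V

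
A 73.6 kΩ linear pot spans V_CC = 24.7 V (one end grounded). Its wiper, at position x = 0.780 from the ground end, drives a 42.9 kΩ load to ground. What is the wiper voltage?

V_out ≈ 14.9 V

Lower segment x·R_p = 57.41 kΩ; upper segment (1−x)·R_p = 16.19 kΩ.
(x·R_p) ‖ R_L = 24.55 kΩ.
Then V_out = V_CC · 24.55/(16.19 + 24.55) = 14.88 V.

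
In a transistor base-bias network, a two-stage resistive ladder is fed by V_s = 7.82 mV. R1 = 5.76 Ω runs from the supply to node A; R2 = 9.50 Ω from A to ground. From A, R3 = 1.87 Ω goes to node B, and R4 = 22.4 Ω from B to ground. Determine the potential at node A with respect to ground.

V_A ≈ 4.24 mV

Node A sees R2 in parallel with the series input of stage 2, R3 + R4 = 24.27 Ω.
Effective lower resistance at A: R2 ‖ 24.27 = 6.828 Ω.
First divider: V_A = V_s · 6.828/(5.76 + 6.828) = 4.242 mV.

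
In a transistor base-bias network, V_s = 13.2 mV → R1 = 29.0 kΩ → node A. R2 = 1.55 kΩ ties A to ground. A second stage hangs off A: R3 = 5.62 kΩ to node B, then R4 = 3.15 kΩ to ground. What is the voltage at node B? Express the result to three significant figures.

Looking into the second stage from A: R3 + R4 = 8.770 kΩ appears in parallel with R2.
Effective lower resistance at A: R2 ‖ 8.770 = 1.317 kΩ.
First divider: V_A = V_s · 1.317/(29.0 + 1.317) = 0.5735 mV.
Then the unloaded second divider: V_B = V_A × R4/(R3+R4) = 0.5735 × 0.3592 = 0.2060 mV.

V_B ≈ 0.206 mV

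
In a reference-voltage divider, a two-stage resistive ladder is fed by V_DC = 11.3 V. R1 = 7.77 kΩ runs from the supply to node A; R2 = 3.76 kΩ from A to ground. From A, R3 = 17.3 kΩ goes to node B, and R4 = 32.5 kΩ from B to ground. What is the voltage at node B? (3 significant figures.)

V_B ≈ 2.29 V

Node A sees R2 in parallel with the series input of stage 2, R3 + R4 = 49.80 kΩ.
R2 ‖ (R3+R4) = 3.496 kΩ.
V_A = 11.3 × 3.496/(7.77 + 3.496) = 3.507 V.
Stage 2 is unloaded, so V_B = V_A · R4/(R3+R4) = 3.507 × 32.5/49.80 = 2.288 V.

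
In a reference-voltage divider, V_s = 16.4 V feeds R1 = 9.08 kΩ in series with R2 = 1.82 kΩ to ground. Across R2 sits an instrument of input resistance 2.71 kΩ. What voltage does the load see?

V_out ≈ 1.76 V

R2 ‖ R_L = (1.82 × 2.71)/(1.82 + 2.71) = 1.089 kΩ.
Voltage divider with the loaded lower leg: V_out = 16.4 × 1.089/(9.08 + 1.089) = 16.4 × 0.1071 = 1.756 V.
(Unloaded it would be 2.74 V; the load pulls it down.)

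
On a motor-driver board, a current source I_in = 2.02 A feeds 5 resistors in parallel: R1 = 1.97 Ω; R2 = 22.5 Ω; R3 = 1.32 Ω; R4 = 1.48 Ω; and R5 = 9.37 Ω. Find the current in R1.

Conductances: ΣG = 1/1.97 + 1/22.5 + 1/1.32 + 1/1.48 + 1/9.37 = 2.092 (1/Ω).
Current divider: I(R1) = I_in · G_k/ΣG = 2.02 × (0.5076/2.092) = 2.02 × 0.2426 = 0.4901 A.

I ≈ 0.490 A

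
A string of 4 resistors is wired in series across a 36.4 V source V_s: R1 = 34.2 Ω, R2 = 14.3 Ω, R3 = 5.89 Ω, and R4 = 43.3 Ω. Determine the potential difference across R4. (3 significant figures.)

ΣR = 34.2 + 14.3 + 5.89 + 43.3 = 97.69 Ω.
Voltage divider: V = V_s · (43.30 / 97.69) = 36.4 × 0.4432 = 16.13 V.

V ≈ 16.1 V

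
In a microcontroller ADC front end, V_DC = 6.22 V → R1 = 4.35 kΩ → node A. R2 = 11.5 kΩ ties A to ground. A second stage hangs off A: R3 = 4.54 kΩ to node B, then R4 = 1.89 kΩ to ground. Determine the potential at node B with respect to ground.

Looking into the second stage from A: R3 + R4 = 6.430 kΩ appears in parallel with R2.
R2 ‖ (R3+R4) = 4.124 kΩ.
So V_A = 6.22 × 0.4867 = 3.027 V.
Then the unloaded second divider: V_B = V_A × R4/(R3+R4) = 3.027 × 0.2939 = 0.8898 V.

V_B ≈ 0.890 V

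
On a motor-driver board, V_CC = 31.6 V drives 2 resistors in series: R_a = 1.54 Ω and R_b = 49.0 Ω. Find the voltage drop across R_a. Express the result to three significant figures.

V ≈ 0.963 V

Series total: ΣR = 1.54 + 49.0 = 50.54 Ω.
By the voltage-divider rule, V = 31.6 × 1.540/50.54 = 0.9629 V.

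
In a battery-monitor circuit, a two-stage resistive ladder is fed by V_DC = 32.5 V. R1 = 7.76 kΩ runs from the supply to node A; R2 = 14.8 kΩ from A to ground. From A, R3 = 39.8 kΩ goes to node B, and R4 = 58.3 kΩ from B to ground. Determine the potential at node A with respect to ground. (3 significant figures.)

V_A ≈ 20.3 V

Looking into the second stage from A: R3 + R4 = 98.10 kΩ appears in parallel with R2.
R2 ‖ (R3+R4) = 12.86 kΩ.
First divider: V_A = V_DC · 12.86/(7.76 + 12.86) = 20.27 V.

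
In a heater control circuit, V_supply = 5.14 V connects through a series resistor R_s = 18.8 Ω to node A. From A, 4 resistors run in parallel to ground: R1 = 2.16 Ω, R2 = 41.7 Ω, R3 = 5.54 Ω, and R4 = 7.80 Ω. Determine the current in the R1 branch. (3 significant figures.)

I ≈ 0.149 A

Combine the parallel branches: R_p = (1/2.16 + 1/41.7 + 1/5.54 + 1/7.80)⁻¹ = 1.257 Ω.
V_A by voltage divider: V_A = 5.14 × 1.257/(18.8 + 1.257) = 0.3221 V.
I(R1) = V_A / R1 = 0.3221/2.16 = 0.1491 A.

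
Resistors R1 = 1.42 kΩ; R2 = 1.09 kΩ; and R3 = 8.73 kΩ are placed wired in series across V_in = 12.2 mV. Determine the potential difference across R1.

V ≈ 1.54 mV

Series total: ΣR = 1.42 + 1.09 + 8.73 = 11.24 kΩ.
By the voltage-divider rule, V = 12.2 × 1.420/11.24 = 1.541 mV.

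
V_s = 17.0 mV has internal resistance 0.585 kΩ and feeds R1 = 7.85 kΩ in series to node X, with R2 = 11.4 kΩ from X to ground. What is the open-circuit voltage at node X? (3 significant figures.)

V_th ≈ 9.77 mV

R1' = 0.585 + 7.85 = 8.435 kΩ (source resistance + R1).
V_th is the unloaded tap voltage: V_s · R2/(R1'+R2) = 17.0 × 0.5747 = 9.771 mV.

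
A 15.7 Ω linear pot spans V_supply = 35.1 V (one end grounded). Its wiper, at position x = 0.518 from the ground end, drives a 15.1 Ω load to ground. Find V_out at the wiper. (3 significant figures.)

V_out ≈ 14.4 V

The pot divides into 7.567 Ω above the wiper and 8.133 Ω below.
R_L loads the lower segment: effective lower R = 5.286 Ω.
Then V_out = V_supply · 5.286/(7.567 + 5.286) = 14.43 V.
(Unloaded: V_out = x·V_supply = 18.2 V.)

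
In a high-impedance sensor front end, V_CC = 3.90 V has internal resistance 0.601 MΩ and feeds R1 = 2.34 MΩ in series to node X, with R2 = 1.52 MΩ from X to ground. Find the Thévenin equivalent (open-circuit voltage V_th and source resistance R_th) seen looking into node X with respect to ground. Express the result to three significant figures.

V_th ≈ 1.33 V, R_th ≈ 1.00 MΩ

R1' = 0.601 + 2.34 = 2.941 MΩ (source resistance + R1).
V_th is the unloaded tap voltage: V_CC · R2/(R1'+R2) = 3.90 × 0.3407 = 1.329 V.
Zeroing V_CC shorts the top of R1' to ground, so R_th = R1' ‖ R2 = 1.002 MΩ.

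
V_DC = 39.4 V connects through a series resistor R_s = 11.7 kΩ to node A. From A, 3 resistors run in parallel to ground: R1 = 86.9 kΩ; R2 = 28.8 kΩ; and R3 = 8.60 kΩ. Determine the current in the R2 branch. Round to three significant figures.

Combine the parallel branches: R_p = (1/86.9 + 1/28.8 + 1/8.60)⁻¹ = 6.154 kΩ.
V_A = 39.4 × 6.154/17.85 = 13.58 V.
I(R2) = V_A / R2 = 13.58/28.8 = 0.4715 mA.

I ≈ 0.472 mA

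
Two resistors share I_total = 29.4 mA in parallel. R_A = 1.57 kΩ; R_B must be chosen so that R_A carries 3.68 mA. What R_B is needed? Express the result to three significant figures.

The fraction through R_A equals R_B/(R_A+R_B).
With f = 0.1252, R_B = R_A · f/(1−f) = 1.57 × 0.1431 = 0.2246 kΩ.

R_B ≈ 0.225 kΩ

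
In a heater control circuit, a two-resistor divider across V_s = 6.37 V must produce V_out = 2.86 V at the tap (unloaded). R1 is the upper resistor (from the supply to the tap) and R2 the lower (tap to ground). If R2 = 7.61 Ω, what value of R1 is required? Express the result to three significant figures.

R1 ≈ 9.34 Ω

The divider ratio is R2/(R1+R2) = 2.86/6.37 = 0.4490.
R1 = R2·(1/k − 1) = 7.61 × 1.227 = 9.340 Ω.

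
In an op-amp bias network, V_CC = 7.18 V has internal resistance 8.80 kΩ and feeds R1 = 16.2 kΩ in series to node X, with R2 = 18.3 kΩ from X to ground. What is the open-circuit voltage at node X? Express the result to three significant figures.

R1' = 8.80 + 16.2 = 25.00 kΩ (source resistance + R1).
With X open, the divider is unloaded: V_th = 7.18 × 18.3/43.30 = 3.035 V.

V_th ≈ 3.03 V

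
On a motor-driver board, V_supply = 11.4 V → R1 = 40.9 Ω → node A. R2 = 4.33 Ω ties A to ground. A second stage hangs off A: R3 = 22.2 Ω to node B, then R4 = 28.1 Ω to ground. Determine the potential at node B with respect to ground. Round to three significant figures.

V_B ≈ 0.566 V

Looking into the second stage from A: R3 + R4 = 50.30 Ω appears in parallel with R2.
R2 ‖ (R3+R4) = 3.987 Ω.
V_A = 11.4 × 3.987/(40.9 + 3.987) = 1.013 V.
V_B = V_A × 0.5586 = 0.5657 V.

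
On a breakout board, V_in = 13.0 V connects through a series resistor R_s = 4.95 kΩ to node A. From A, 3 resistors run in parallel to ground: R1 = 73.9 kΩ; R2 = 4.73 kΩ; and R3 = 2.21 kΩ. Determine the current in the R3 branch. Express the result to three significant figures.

Equivalent of the parallel group: R_p = 1.476 kΩ.
V_A = 13.0 × 1.476/6.426 = 2.986 V.
I(R3) = V_A / R3 = 2.986/2.21 = 1.351 mA.

I ≈ 1.35 mA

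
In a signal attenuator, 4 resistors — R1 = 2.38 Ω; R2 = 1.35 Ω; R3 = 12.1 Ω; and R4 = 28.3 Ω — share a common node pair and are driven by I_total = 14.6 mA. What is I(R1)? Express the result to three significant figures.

I ≈ 4.80 mA

ΣG = 1/2.38 + 1/1.35 + 1/12.1 + 1/28.3 = 1.279.
Current divider: I(R1) = I_total · G_k/ΣG = 14.6 × (0.4202/1.279) = 14.6 × 0.3285 = 4.797 mA.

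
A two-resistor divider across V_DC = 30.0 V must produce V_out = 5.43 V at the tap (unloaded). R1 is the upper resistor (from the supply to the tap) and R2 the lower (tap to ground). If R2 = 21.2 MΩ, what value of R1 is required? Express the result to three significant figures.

V_out/V_DC = R2/(R1+R2) = 0.1810.
So R1 = R2 · (V_DC/V_out − 1) = 21.2 × (30.0/5.43 − 1) = 21.2 × 4.525 = 95.93 MΩ.

R1 ≈ 95.9 MΩ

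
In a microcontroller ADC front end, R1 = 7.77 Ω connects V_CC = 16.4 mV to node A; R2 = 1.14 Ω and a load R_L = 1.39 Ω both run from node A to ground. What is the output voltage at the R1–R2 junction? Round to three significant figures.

The load sits in parallel with R2, giving an effective lower resistance R2' = R2·R_L/(R2+R_L) = 0.6263 Ω.
Voltage divider with the loaded lower leg: V_out = 16.4 × 0.6263/(7.77 + 0.6263) = 16.4 × 0.07460 = 1.223 mV.
(Unloaded it would be 2.10 mV; the load pulls it down.)

V_out ≈ 1.22 mV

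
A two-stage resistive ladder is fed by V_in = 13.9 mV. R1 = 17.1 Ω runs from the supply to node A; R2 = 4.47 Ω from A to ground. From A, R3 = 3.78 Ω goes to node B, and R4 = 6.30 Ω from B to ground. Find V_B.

Looking into the second stage from A: R3 + R4 = 10.08 Ω appears in parallel with R2.
Effective lower resistance at A: R2 ‖ 10.08 = 3.097 Ω.
First divider: V_A = V_in · 3.097/(17.1 + 3.097) = 2.131 mV.
Then the unloaded second divider: V_B = V_A × R4/(R3+R4) = 2.131 × 0.6250 = 1.332 mV.

V_B ≈ 1.33 mV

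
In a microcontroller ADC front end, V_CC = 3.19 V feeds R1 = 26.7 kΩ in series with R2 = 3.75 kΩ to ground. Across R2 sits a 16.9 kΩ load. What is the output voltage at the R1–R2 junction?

V_out ≈ 0.329 V

The load sits in parallel with R2, giving an effective lower resistance R2' = R2·R_L/(R2+R_L) = 3.069 kΩ.
Voltage divider with the loaded lower leg: V_out = 3.19 × 3.069/(26.7 + 3.069) = 3.19 × 0.1031 = 0.3289 V.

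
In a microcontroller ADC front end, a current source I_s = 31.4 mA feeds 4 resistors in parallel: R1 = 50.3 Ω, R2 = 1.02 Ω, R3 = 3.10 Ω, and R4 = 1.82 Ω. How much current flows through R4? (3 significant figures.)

ΣG = 1/50.3 + 1/1.02 + 1/3.10 + 1/1.82 = 1.872.
Current divider: I(R4) = I_s · G_k/ΣG = 31.4 × (0.5495/1.872) = 31.4 × 0.2935 = 9.215 mA.

I ≈ 9.21 mA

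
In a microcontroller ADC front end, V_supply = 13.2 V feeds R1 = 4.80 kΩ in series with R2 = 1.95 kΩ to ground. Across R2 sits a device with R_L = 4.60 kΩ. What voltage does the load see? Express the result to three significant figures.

The load sits in parallel with R2, giving an effective lower resistance R2' = R2·R_L/(R2+R_L) = 1.369 kΩ.
Then V_out = V_supply · R2'/(R1 + R2') = 13.2 × 1.369/6.169 = 2.930 V.
(Unloaded it would be 3.81 V; the load pulls it down.)

V_out ≈ 2.93 V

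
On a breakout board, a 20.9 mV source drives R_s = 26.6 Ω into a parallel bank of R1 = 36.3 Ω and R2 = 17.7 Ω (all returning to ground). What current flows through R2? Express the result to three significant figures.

I ≈ 0.365 mA

Parallel bank: R_p = 1/(1/36.3 + 1/17.7) = 11.90 Ω.
V_A by voltage divider: V_A = 20.9 × 11.90/(26.6 + 11.90) = 6.459 mV.
I(R2) = V_A / R2 = 6.459/17.7 = 0.3649 mA.
(Equivalently: I_total = 0.5429 mA, then current-divider fraction G_k/ΣG = 0.6722.)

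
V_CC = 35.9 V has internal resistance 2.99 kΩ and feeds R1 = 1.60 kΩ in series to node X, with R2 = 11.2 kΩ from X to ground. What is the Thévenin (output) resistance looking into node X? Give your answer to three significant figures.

R_th ≈ 3.26 kΩ

R1' = 2.99 + 1.60 = 4.590 kΩ (source resistance + R1).
Looking into X with the source shorted: R_th = R1'·R2/(R1'+R2) = 4.590 × 11.2/15.79 = 3.256 kΩ.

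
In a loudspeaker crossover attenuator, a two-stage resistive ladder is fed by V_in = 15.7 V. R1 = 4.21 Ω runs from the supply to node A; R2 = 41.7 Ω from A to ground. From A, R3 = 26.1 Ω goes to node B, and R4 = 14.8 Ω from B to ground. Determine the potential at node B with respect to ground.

Node A sees R2 in parallel with the series input of stage 2, R3 + R4 = 40.90 Ω.
Effective lower resistance at A: R2 ‖ 40.90 = 20.65 Ω.
So V_A = 15.7 × 0.8306 = 13.04 V.
V_B = V_A × 0.3619 = 4.719 V.

V_B ≈ 4.72 V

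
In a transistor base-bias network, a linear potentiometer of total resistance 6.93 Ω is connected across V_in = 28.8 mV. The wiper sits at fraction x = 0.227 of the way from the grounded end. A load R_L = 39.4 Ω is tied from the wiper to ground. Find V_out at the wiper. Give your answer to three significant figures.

Split the track: R_lower = x·R_p = 1.573 Ω, R_upper = (1−x)·R_p = 5.357 Ω.
Lower segment in parallel with the load: 1.573 ‖ 39.4 = 1.513 Ω.
Loaded-divider output: V_out = 28.8 × 0.2202 = 6.342 mV.

V_out ≈ 6.34 mV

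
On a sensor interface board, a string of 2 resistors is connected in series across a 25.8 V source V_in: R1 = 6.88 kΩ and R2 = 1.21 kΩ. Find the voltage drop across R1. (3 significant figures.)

V ≈ 21.9 V

Total series resistance ΣR = 6.88 + 1.21 = 8.090 kΩ.
V = V_in · R/ΣR = 25.8 × 0.8504 = 21.94 V.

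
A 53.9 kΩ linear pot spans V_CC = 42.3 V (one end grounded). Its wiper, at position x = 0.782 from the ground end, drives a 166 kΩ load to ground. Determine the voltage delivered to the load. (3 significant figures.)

Split the track: R_lower = x·R_p = 42.15 kΩ, R_upper = (1−x)·R_p = 11.75 kΩ.
R_L loads the lower segment: effective lower R = 33.61 kΩ.
Loaded-divider output: V_out = 42.3 × 0.7410 = 31.34 V.
(Unloaded: V_out = x·V_CC = 33.1 V.)

V_out ≈ 31.3 V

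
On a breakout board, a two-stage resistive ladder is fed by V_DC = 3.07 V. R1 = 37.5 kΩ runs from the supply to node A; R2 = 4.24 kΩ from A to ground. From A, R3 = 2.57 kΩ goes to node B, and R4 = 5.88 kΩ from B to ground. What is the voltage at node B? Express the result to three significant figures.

V_B ≈ 0.150 V

Node A sees R2 in parallel with the series input of stage 2, R3 + R4 = 8.450 kΩ.
Effective lower resistance at A: R2 ‖ 8.450 = 2.823 kΩ.
V_A = 3.07 × 2.823/(37.5 + 2.823) = 0.2150 V.
Then the unloaded second divider: V_B = V_A × R4/(R3+R4) = 0.2150 × 0.6959 = 0.1496 V.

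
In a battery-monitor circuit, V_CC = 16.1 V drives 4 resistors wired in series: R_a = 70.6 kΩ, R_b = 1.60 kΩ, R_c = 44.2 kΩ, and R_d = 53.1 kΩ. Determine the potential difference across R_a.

V ≈ 6.71 V

Series total: ΣR = 70.6 + 1.60 + 44.2 + 53.1 = 169.5 kΩ.
V = V_CC · R/ΣR = 16.1 × 0.4165 = 6.706 V.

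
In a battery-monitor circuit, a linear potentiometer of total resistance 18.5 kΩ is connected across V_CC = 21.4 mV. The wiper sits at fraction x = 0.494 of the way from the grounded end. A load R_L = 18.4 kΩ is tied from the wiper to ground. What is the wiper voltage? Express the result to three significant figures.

V_out ≈ 8.45 mV

Lower segment x·R_p = 9.139 kΩ; upper segment (1−x)·R_p = 9.361 kΩ.
R_L loads the lower segment: effective lower R = 6.106 kΩ.
Then V_out = V_CC · 6.106/(9.361 + 6.106) = 8.448 mV.
(Unloaded: V_out = x·V_CC = 10.6 mV.)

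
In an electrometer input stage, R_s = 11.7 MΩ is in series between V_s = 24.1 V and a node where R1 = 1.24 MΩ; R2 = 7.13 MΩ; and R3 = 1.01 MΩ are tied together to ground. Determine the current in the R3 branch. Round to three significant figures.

I ≈ 1.01 µA

Combine the parallel branches: R_p = (1/1.24 + 1/7.13 + 1/1.01)⁻¹ = 0.5163 MΩ.
V_A by voltage divider: V_A = 24.1 × 0.5163/(11.7 + 0.5163) = 1.019 V.
Branch current I = V_A/R3 = 1.019/1.01 = 1.008 µA.
(Equivalently: I_total = 1.973 µA, then current-divider fraction G_k/ΣG = 0.5112.)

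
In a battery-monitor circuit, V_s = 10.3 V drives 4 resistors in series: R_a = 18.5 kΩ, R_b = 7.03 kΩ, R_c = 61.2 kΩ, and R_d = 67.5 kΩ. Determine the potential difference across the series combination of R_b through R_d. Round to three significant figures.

V ≈ 9.06 V

ΣR = 18.5 + 7.03 + 61.2 + 67.5 = 154.2 kΩ.
R_{R_b..R_d} = 7.03 + 61.2 + 67.5 = 135.7 kΩ.
By the voltage-divider rule, V = 10.3 × 135.7/154.2 = 9.065 V.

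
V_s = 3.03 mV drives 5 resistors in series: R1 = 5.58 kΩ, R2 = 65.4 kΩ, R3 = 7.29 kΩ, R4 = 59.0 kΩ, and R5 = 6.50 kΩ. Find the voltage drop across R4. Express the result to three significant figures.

Series total: ΣR = 5.58 + 65.4 + 7.29 + 59.0 + 6.50 = 143.8 kΩ.
V = V_s · R/ΣR = 3.03 × 0.4104 = 1.243 mV.

V ≈ 1.24 mV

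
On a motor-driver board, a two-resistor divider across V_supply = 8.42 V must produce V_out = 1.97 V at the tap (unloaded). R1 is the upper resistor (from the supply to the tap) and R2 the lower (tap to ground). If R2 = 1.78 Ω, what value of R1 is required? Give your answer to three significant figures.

R1 ≈ 5.83 Ω

V_out/V_supply = R2/(R1+R2) = 0.2340.
So R1 = R2 · (V_supply/V_out − 1) = 1.78 × (8.42/1.97 − 1) = 1.78 × 3.274 = 5.828 Ω.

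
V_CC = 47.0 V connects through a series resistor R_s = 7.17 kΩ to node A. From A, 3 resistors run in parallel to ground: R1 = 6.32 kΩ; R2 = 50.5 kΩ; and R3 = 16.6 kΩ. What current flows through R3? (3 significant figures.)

Combine the parallel branches: R_p = (1/6.32 + 1/50.5 + 1/16.6)⁻¹ = 4.197 kΩ.
V_A = 47.0 × 4.197/11.37 = 17.35 V.
Branch current I = V_A/R3 = 17.35/16.6 = 1.045 mA.
(Equivalently: I_total = 4.135 mA, then current-divider fraction G_k/ΣG = 0.2528.)

I ≈ 1.05 mA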